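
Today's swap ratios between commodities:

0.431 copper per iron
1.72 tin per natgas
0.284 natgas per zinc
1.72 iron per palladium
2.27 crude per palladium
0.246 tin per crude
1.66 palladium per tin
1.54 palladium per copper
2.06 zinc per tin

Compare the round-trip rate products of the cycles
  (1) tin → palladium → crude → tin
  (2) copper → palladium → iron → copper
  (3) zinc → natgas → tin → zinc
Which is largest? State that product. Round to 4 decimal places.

1.1416

(1) 1.66 × 2.27 × 0.246 = 0.92698
(2) 1.54 × 1.72 × 0.431 = 1.14163
(3) 0.284 × 1.72 × 2.06 = 1.00627
Highest is cycle (2) at 1.1416 (>1, arbitrage).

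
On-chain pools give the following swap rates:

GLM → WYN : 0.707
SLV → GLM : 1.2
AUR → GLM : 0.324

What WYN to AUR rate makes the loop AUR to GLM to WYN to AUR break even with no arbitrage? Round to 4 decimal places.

Known legs of the cycle: 0.324 × 0.707 = 0.229068
For no arbitrage the full-cycle product must be 1, so the missing rate is 1 / 0.229068 ≈ 4.365516.

4.3655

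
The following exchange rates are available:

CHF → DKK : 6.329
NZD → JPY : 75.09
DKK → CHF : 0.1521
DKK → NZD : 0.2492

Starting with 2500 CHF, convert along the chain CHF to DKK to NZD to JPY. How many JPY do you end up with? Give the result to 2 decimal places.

296077.39

2500 CHF × 6.329 = 15822.5 DKK
15822.5 DKK × 0.2492 = 3942.967 NZD
3942.967 NZD × 75.09 = 296077.39203 JPY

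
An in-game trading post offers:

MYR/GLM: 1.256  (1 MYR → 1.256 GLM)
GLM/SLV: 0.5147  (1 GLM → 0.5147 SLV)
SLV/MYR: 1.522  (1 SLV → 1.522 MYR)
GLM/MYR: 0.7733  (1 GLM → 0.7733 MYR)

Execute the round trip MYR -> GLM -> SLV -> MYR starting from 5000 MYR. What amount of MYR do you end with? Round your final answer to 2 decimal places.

5000 MYR × 1.256 = 6280 GLM
6280 GLM × 0.5147 = 3232.316 SLV
3232.316 SLV × 1.522 = 4919.584952 MYR

4919.58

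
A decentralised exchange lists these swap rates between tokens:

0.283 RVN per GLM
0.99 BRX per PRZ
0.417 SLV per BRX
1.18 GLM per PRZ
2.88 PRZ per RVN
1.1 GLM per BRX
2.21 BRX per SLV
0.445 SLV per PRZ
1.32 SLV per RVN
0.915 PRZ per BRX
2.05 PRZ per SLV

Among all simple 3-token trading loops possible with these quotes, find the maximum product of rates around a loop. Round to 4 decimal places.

GLM→RVN→PRZ→GLM: 0.283 × 2.88 × 1.18 = 0.96175
SLV→BRX→PRZ→SLV: 2.21 × 0.915 × 0.445 = 0.89986
SLV→PRZ→BRX→SLV: 2.05 × 0.99 × 0.417 = 0.84630
Maximum is GLM→RVN→PRZ→GLM at 0.9617; no arbitrage — every cycle loses value.

0.9617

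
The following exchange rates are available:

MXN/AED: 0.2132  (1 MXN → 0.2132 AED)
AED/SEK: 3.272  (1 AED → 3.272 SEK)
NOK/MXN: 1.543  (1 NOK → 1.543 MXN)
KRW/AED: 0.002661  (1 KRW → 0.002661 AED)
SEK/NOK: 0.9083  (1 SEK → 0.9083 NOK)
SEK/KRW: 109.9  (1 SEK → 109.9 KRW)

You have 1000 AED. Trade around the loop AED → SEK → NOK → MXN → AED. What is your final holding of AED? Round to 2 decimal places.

977.68

1000 AED × 3.272 = 3272 SEK
3272 SEK × 0.9083 = 2971.9576 NOK
2971.9576 NOK × 1.543 = 4585.7305768 MXN
4585.7305768 MXN × 0.2132 = 977.67775897376 AED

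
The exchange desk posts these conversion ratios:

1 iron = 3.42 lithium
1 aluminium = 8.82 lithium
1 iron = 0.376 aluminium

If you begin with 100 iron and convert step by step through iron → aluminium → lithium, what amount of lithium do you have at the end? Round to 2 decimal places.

100 iron × 0.376 = 37.6 aluminium
37.6 aluminium × 8.82 = 331.632 lithium

331.63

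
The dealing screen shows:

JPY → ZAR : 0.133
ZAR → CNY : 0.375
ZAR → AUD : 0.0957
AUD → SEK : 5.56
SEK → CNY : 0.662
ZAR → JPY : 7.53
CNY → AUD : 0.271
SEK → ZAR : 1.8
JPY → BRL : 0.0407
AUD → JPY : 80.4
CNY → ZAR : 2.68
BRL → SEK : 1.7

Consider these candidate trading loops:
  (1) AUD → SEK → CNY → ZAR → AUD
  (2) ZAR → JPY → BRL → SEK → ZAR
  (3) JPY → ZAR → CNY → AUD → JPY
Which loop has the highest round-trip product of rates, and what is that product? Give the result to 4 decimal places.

1.0867

(1) 5.56 × 0.662 × 2.68 × 0.0957 = 0.94402
(2) 7.53 × 0.0407 × 1.7 × 1.8 = 0.93780
(3) 0.133 × 0.375 × 0.271 × 80.4 = 1.08670
Highest is cycle (3) at 1.0867 (>1, arbitrage).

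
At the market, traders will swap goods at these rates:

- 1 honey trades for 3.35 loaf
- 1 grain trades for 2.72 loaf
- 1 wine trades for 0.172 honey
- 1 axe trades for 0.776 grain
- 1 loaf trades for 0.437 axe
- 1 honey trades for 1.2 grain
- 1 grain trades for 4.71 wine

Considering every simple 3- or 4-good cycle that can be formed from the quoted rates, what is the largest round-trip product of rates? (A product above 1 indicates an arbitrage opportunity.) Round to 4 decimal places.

grain→wine→honey→grain: 4.71 × 0.172 × 1.2 = 0.97214
grain→loaf→axe→grain: 2.72 × 0.437 × 0.776 = 0.92238
Maximum is grain→wine→honey→grain at 0.9721; no arbitrage — every cycle loses value.

0.9721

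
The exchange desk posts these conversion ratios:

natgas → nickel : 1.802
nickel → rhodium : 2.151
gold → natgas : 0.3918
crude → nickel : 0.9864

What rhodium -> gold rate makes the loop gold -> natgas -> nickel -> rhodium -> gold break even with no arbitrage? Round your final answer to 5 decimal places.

Known legs of the cycle: 0.3918 × 1.802 × 2.151 = 1.5186567636
For no arbitrage the full-cycle product must be 1, so the missing rate is 1 / 1.5186567636 ≈ 0.6584766.

0.65848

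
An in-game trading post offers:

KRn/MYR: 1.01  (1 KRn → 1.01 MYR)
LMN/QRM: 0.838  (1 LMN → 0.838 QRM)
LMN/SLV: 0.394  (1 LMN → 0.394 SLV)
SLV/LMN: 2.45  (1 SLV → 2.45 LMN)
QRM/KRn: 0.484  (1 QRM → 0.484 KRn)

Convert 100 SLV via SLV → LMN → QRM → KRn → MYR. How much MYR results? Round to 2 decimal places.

100.36

100 SLV × 2.45 = 245 LMN
245 LMN × 0.838 = 205.31 QRM
205.31 QRM × 0.484 = 99.37004 KRn
99.37004 KRn × 1.01 = 100.3637404 MYR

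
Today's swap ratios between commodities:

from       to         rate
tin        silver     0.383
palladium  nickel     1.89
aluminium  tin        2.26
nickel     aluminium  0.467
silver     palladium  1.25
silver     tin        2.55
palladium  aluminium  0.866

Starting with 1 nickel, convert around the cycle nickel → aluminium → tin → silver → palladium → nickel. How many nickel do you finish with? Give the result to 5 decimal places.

1 nickel × 0.467 = 0.467 aluminium
0.467 aluminium × 2.26 = 1.05542 tin
1.05542 tin × 0.383 = 0.40422586 silver
0.40422586 silver × 1.25 = 0.505282325 palladium
0.505282325 palladium × 1.89 = 0.95498359425 nickel

0.95498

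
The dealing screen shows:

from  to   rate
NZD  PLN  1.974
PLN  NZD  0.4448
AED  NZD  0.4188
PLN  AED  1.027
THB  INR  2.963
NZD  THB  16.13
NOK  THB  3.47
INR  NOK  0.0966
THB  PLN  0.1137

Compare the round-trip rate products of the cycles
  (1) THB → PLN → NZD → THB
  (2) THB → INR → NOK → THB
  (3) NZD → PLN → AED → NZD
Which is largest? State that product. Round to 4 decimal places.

(1) 0.1137 × 0.4448 × 16.13 = 0.81575
(2) 2.963 × 0.0966 × 3.47 = 0.99320
(3) 1.974 × 1.027 × 0.4188 = 0.84903
Highest is cycle (2) at 0.9932 (≤1, no arbitrage).

0.9932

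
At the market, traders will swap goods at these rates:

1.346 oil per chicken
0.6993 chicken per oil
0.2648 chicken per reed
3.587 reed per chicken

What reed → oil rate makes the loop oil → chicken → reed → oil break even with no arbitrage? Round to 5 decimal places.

Known legs of the cycle: 0.6993 × 3.587 = 2.5083891
For no arbitrage the full-cycle product must be 1, so the missing rate is 1 / 2.5083891 ≈ 0.3986622.

0.39866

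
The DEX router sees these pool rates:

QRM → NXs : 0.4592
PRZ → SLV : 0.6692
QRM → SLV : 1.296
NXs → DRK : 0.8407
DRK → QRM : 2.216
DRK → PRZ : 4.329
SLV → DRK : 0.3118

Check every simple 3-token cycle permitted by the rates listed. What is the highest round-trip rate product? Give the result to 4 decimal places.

0.9033

DRK→PRZ→SLV→DRK: 4.329 × 0.6692 × 0.3118 = 0.90327
DRK→QRM→SLV→DRK: 2.216 × 1.296 × 0.3118 = 0.89547
DRK→QRM→NXs→DRK: 2.216 × 0.4592 × 0.8407 = 0.85549
Maximum is DRK→PRZ→SLV→DRK at 0.9033; no arbitrage — every cycle loses value.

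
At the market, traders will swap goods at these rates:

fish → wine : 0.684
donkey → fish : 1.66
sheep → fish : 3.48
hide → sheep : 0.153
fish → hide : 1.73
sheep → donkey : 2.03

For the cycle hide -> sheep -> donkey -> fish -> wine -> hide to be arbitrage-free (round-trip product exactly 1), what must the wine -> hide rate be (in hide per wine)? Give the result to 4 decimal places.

2.8356

Known legs of the cycle: 0.153 × 2.03 × 1.66 × 0.684 = 0.3526563096
For no arbitrage the full-cycle product must be 1, so the missing rate is 1 / 0.3526563096 ≈ 2.835622.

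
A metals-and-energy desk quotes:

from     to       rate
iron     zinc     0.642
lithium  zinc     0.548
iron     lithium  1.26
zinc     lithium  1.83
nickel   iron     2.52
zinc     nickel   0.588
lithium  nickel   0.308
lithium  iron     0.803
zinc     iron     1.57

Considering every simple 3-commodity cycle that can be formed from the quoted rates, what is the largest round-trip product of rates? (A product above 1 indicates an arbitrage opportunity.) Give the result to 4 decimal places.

zinc→iron→lithium→zinc: 1.57 × 1.26 × 0.548 = 1.08405
nickel→iron→lithium→nickel: 2.52 × 1.26 × 0.308 = 0.97796
zinc→nickel→iron→zinc: 0.588 × 2.52 × 0.642 = 0.95129
zinc→lithium→iron→zinc: 1.83 × 0.803 × 0.642 = 0.94341
Maximum is zinc→iron→lithium→zinc at 1.0841; arbitrage exists.

1.0841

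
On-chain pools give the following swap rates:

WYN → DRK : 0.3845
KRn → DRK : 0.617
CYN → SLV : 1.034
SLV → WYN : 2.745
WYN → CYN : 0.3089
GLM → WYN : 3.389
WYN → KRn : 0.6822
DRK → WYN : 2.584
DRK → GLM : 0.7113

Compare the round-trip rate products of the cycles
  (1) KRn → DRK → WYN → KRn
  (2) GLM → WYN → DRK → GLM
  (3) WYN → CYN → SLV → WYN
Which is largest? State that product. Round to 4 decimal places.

(1) 0.617 × 2.584 × 0.6822 = 1.08765
(2) 3.389 × 0.3845 × 0.7113 = 0.92687
(3) 0.3089 × 1.034 × 2.745 = 0.87676
Highest is cycle (1) at 1.0877 (>1, arbitrage).

1.0877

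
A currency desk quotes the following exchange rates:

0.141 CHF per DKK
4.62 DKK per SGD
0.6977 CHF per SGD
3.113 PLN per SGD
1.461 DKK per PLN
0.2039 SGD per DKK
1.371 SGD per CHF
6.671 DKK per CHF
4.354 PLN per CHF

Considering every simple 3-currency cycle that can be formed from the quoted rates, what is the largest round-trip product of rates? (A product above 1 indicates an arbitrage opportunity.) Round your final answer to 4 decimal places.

SGD→CHF→DKK→SGD: 0.6977 × 6.671 × 0.2039 = 0.94902
SGD→PLN→DKK→SGD: 3.113 × 1.461 × 0.2039 = 0.92736
CHF→PLN→DKK→CHF: 4.354 × 1.461 × 0.141 = 0.89693
SGD→DKK→CHF→SGD: 4.62 × 0.141 × 1.371 = 0.89310
Maximum is SGD→CHF→DKK→SGD at 0.9490; no arbitrage — every cycle loses value.

0.9490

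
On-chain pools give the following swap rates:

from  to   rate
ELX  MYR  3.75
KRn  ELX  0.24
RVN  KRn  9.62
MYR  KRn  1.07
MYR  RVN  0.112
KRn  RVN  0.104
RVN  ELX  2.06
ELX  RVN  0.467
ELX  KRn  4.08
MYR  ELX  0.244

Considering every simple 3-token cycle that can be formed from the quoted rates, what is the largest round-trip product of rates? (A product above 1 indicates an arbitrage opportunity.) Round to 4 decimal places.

1.0782

KRn→ELX→RVN→KRn: 0.24 × 0.467 × 9.62 = 1.07821
KRn→ELX→MYR→KRn: 0.24 × 3.75 × 1.07 = 0.96300
KRn→RVN→ELX→KRn: 0.104 × 2.06 × 4.08 = 0.87410
RVN→ELX→MYR→RVN: 2.06 × 3.75 × 0.112 = 0.86520
Maximum is KRn→ELX→RVN→KRn at 1.0782; arbitrage exists.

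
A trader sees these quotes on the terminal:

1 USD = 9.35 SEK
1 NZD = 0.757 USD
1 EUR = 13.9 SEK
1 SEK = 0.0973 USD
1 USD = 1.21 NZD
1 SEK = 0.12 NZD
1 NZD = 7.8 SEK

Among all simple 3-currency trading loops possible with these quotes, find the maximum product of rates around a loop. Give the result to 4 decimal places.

NZD→SEK→USD→NZD: 7.8 × 0.0973 × 1.21 = 0.91832
NZD→USD→SEK→NZD: 0.757 × 9.35 × 0.12 = 0.84935
Maximum is NZD→SEK→USD→NZD at 0.9183; no arbitrage — every cycle loses value.

0.9183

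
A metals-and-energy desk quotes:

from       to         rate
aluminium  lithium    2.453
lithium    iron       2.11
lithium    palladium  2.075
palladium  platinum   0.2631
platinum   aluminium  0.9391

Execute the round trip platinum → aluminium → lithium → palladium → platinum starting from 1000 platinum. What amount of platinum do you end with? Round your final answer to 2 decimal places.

1000 platinum × 0.9391 = 939.1 aluminium
939.1 aluminium × 2.453 = 2303.6123 lithium
2303.6123 lithium × 2.075 = 4779.9955225 palladium
4779.9955225 palladium × 0.2631 = 1257.61682196975 platinum

1257.62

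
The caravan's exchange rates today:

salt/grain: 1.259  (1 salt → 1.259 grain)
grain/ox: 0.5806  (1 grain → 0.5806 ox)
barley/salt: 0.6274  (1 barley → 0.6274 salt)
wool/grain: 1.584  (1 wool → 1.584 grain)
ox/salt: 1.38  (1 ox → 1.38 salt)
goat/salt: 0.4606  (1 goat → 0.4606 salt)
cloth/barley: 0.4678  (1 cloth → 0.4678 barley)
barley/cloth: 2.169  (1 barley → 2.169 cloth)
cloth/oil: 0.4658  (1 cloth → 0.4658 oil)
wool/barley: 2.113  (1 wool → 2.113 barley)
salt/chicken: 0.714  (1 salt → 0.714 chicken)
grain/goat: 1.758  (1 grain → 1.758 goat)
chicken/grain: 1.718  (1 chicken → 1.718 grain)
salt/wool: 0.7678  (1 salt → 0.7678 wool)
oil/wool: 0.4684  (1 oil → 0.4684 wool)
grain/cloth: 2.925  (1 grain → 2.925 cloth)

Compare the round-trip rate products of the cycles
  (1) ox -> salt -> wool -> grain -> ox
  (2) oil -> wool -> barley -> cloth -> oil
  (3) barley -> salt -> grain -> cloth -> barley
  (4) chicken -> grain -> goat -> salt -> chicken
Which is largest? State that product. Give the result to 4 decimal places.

1.0808

(1) 1.38 × 0.7678 × 1.584 × 0.5806 = 0.97445
(2) 0.4684 × 2.113 × 2.169 × 0.4658 = 0.99994
(3) 0.6274 × 1.259 × 2.925 × 0.4678 = 1.08083
(4) 1.718 × 1.758 × 0.4606 × 0.714 = 0.99326
Highest is cycle (3) at 1.0808 (>1, arbitrage).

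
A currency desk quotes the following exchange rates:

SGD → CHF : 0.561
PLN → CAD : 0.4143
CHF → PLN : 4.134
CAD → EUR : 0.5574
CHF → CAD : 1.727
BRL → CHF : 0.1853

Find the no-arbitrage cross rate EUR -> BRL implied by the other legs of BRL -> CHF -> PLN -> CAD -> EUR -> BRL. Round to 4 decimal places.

Known legs of the cycle: 0.1853 × 4.134 × 0.4143 × 0.5574 = 0.176899982230764
For no arbitrage the full-cycle product must be 1, so the missing rate is 1 / 0.176899982230764 ≈ 5.652912.

5.6529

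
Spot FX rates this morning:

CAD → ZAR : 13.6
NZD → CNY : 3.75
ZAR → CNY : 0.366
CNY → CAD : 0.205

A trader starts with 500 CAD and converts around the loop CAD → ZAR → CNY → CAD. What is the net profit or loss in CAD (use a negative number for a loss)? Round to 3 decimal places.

500 CAD × 13.6 = 6800 ZAR
6800 ZAR × 0.366 = 2488.8 CNY
2488.8 CNY × 0.205 = 510.204 CAD
Net change: 510.204 − 500 = 10.204 CAD

10.204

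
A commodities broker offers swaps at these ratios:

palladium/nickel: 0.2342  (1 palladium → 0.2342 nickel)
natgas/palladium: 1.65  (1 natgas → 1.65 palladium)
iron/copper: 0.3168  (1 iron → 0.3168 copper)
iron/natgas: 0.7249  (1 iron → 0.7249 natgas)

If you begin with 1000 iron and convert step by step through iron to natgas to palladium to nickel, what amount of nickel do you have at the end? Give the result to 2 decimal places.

1000 iron × 0.7249 = 724.9 natgas
724.9 natgas × 1.65 = 1196.085 palladium
1196.085 palladium × 0.2342 = 280.123107 nickel

280.12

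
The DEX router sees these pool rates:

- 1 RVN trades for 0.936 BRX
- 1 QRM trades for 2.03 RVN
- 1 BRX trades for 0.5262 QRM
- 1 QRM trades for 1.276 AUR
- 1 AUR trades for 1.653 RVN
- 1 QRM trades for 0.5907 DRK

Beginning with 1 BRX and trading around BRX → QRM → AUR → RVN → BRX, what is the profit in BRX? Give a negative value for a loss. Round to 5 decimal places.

1 BRX × 0.5262 = 0.5262 QRM
0.5262 QRM × 1.276 = 0.6714312 AUR
0.6714312 AUR × 1.653 = 1.1098757736 RVN
1.1098757736 RVN × 0.936 = 1.0388437240896 BRX
Net change: 1.0388437240896 − 1 = 0.0388437240896 BRX

0.03884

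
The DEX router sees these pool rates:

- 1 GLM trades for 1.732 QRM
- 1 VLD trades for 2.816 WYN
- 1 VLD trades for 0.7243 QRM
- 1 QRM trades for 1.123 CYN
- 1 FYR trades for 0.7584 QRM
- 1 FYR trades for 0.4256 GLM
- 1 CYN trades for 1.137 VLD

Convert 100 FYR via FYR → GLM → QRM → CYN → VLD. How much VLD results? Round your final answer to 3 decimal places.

94.122

100 FYR × 0.4256 = 42.56 GLM
42.56 GLM × 1.732 = 73.71392 QRM
73.71392 QRM × 1.123 = 82.78073216 CYN
82.78073216 CYN × 1.137 = 94.12169246592 VLD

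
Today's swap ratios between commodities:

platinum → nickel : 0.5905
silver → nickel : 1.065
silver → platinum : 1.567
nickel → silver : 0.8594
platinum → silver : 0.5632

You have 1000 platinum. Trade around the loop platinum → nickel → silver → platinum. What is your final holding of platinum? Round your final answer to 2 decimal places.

795.21

1000 platinum × 0.5905 = 590.5 nickel
590.5 nickel × 0.8594 = 507.4757 silver
507.4757 silver × 1.567 = 795.2144219 platinum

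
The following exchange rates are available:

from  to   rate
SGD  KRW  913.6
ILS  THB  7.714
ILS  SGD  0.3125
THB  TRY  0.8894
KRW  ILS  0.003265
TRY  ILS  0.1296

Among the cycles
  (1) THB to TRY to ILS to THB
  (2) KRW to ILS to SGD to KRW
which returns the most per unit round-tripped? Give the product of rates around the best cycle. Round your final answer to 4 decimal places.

0.9322

(1) 0.8894 × 0.1296 × 7.714 = 0.88916
(2) 0.003265 × 0.3125 × 913.6 = 0.93216
Highest is cycle (2) at 0.9322 (≤1, no arbitrage).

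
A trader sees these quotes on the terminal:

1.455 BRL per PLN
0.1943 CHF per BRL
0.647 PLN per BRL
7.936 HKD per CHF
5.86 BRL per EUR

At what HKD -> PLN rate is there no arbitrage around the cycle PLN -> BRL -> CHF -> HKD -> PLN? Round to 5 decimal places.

Known legs of the cycle: 1.455 × 0.1943 × 7.936 = 2.243558784
For no arbitrage the full-cycle product must be 1, so the missing rate is 1 / 2.243558784 ≈ 0.4457204.

0.44572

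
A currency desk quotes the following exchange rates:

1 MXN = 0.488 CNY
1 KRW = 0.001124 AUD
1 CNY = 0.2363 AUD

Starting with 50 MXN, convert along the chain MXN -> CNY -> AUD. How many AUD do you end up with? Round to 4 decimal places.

5.7657

50 MXN × 0.488 = 24.4 CNY
24.4 CNY × 0.2363 = 5.76572 AUD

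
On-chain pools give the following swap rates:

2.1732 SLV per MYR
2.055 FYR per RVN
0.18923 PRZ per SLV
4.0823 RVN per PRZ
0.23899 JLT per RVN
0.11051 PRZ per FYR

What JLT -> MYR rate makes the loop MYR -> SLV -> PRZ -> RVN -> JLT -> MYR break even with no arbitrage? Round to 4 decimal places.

2.4924

Known legs of the cycle: 2.1732 × 0.18923 × 4.0823 × 0.23899 = 0.401212386104183772
For no arbitrage the full-cycle product must be 1, so the missing rate is 1 / 0.401212386104183772 ≈ 2.492445.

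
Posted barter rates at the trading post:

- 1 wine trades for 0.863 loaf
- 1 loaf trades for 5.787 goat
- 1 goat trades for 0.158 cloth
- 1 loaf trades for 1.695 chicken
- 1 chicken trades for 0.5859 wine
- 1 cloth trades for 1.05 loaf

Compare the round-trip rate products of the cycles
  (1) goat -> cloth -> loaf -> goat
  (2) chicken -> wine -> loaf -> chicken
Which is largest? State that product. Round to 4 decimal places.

0.9601

(1) 0.158 × 1.05 × 5.787 = 0.96006
(2) 0.5859 × 0.863 × 1.695 = 0.85705
Highest is cycle (1) at 0.9601 (≤1, no arbitrage).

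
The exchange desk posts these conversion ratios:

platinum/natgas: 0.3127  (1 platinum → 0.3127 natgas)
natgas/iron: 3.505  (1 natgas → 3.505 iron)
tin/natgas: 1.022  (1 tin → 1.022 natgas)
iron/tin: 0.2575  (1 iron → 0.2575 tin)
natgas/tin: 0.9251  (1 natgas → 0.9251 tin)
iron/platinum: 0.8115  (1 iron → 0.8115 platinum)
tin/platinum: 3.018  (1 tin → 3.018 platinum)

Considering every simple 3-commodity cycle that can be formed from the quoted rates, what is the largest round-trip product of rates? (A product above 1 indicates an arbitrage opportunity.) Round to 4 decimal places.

0.9224

natgas→iron→tin→natgas: 3.505 × 0.2575 × 1.022 = 0.92239
platinum→natgas→iron→platinum: 0.3127 × 3.505 × 0.8115 = 0.88941
platinum→natgas→tin→platinum: 0.3127 × 0.9251 × 3.018 = 0.87304
Maximum is natgas→iron→tin→natgas at 0.9224; no arbitrage — every cycle loses value.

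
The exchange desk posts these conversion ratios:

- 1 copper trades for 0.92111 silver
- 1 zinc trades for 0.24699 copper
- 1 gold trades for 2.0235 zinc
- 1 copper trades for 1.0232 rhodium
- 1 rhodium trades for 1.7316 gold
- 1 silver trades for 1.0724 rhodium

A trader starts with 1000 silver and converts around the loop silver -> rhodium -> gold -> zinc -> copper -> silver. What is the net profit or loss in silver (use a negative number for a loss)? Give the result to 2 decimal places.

-145.13

1000 silver × 1.0724 = 1072.4 rhodium
1072.4 rhodium × 1.7316 = 1856.96784 gold
1856.96784 gold × 2.0235 = 3757.57442424 zinc
3757.57442424 zinc × 0.24699 = 928.0833070430376 copper
928.0833070430376 copper × 0.92111 = 854.866814950412363736 silver
Net change: 854.866814950412363736 − 1000 = -145.133185049587636264 silver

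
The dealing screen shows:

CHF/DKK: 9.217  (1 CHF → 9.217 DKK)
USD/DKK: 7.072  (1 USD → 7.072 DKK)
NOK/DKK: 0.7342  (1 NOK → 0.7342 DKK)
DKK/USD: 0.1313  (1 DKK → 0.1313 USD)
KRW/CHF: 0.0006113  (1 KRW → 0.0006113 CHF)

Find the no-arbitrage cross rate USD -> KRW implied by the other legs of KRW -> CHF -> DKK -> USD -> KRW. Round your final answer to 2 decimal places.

Known legs of the cycle: 0.0006113 × 9.217 × 0.1313 = 0.00073979043073
For no arbitrage the full-cycle product must be 1, so the missing rate is 1 / 0.00073979043073 ≈ 1351.7342.

1351.73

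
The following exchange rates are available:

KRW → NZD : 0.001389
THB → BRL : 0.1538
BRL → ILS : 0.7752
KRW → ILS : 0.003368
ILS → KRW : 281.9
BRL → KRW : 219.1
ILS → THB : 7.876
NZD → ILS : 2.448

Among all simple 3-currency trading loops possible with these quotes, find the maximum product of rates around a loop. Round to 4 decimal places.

0.9585

NZD→ILS→KRW→NZD: 2.448 × 281.9 × 0.001389 = 0.95854
BRL→ILS→THB→BRL: 0.7752 × 7.876 × 0.1538 = 0.93902
Maximum is NZD→ILS→KRW→NZD at 0.9585; no arbitrage — every cycle loses value.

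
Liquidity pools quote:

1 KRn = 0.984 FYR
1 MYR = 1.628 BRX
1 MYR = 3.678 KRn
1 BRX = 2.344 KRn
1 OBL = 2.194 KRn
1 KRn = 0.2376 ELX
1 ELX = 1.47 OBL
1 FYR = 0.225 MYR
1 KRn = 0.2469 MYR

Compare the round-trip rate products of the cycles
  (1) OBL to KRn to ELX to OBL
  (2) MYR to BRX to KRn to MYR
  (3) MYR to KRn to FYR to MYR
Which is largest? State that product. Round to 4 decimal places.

0.9422

(1) 2.194 × 0.2376 × 1.47 = 0.76630
(2) 1.628 × 2.344 × 0.2469 = 0.94218
(3) 3.678 × 0.984 × 0.225 = 0.81431
Highest is cycle (2) at 0.9422 (≤1, no arbitrage).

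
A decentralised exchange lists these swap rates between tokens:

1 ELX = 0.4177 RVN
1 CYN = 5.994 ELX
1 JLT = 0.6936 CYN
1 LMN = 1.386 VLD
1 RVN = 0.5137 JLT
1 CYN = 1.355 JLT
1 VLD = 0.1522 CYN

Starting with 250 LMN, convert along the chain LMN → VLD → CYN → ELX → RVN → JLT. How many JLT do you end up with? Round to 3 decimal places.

250 LMN × 1.386 = 346.5 VLD
346.5 VLD × 0.1522 = 52.7373 CYN
52.7373 CYN × 5.994 = 316.1073762 ELX
316.1073762 ELX × 0.4177 = 132.03805103874 RVN
132.03805103874 RVN × 0.5137 = 67.827946818600738 JLT

67.828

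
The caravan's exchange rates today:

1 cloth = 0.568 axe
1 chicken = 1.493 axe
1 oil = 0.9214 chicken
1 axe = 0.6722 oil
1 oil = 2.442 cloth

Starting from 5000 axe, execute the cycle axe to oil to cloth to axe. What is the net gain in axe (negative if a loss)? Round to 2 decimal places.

-338.10

5000 axe × 0.6722 = 3361 oil
3361 oil × 2.442 = 8207.562 cloth
8207.562 cloth × 0.568 = 4661.895216 axe
Net change: 4661.895216 − 5000 = -338.104784 axe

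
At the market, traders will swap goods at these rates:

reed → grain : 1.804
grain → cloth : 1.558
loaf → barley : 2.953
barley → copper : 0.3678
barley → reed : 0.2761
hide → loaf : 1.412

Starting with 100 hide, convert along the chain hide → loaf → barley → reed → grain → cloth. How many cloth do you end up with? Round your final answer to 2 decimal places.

323.57

100 hide × 1.412 = 141.2 loaf
141.2 loaf × 2.953 = 416.9636 barley
416.9636 barley × 0.2761 = 115.12364996 reed
115.12364996 reed × 1.804 = 207.68306452784 grain
207.68306452784 grain × 1.558 = 323.57021453437472 cloth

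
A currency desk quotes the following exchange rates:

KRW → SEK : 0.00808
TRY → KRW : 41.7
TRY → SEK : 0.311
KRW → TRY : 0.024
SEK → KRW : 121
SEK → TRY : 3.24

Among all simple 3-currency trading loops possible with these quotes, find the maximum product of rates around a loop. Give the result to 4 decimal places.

1.0917

TRY→KRW→SEK→TRY: 41.7 × 0.00808 × 3.24 = 1.09167
TRY→SEK→KRW→TRY: 0.311 × 121 × 0.024 = 0.90314
Maximum is TRY→KRW→SEK→TRY at 1.0917; arbitrage exists.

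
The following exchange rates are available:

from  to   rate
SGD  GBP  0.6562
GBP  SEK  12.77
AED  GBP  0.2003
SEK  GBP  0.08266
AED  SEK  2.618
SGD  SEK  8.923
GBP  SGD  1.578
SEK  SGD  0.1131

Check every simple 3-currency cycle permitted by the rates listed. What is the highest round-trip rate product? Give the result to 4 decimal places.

1.1639

GBP→SGD→SEK→GBP: 1.578 × 8.923 × 0.08266 = 1.16389
GBP→SEK→SGD→GBP: 12.77 × 0.1131 × 0.6562 = 0.94774
Maximum is GBP→SGD→SEK→GBP at 1.1639; arbitrage exists.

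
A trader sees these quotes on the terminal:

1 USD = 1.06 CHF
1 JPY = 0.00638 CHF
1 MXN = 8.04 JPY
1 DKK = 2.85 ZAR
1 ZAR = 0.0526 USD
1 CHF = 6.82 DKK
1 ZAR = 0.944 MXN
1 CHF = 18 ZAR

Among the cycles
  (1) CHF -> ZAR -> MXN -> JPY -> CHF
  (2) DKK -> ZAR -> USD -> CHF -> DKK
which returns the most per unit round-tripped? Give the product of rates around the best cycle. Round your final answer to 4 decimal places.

1.0837

(1) 18 × 0.944 × 8.04 × 0.00638 = 0.87161
(2) 2.85 × 0.0526 × 1.06 × 6.82 = 1.08373
Highest is cycle (2) at 1.0837 (>1, arbitrage).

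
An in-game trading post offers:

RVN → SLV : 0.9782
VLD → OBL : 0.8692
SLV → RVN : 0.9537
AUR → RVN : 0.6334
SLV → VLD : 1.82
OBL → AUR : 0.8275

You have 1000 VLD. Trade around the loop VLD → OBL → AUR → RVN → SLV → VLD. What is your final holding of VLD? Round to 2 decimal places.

811.08

1000 VLD × 0.8692 = 869.2 OBL
869.2 OBL × 0.8275 = 719.263 AUR
719.263 AUR × 0.6334 = 455.5811842 RVN
455.5811842 RVN × 0.9782 = 445.64951438444 SLV
445.64951438444 SLV × 1.82 = 811.0821161796808 VLD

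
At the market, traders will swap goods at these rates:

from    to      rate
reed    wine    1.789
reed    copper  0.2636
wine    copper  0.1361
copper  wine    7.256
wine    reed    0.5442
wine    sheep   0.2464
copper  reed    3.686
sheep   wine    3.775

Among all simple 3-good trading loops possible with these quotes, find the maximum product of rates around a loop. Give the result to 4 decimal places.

1.0409

reed→copper→wine→reed: 0.2636 × 7.256 × 0.5442 = 1.04088
reed→wine→copper→reed: 1.789 × 0.1361 × 3.686 = 0.89748
Maximum is reed→copper→wine→reed at 1.0409; arbitrage exists.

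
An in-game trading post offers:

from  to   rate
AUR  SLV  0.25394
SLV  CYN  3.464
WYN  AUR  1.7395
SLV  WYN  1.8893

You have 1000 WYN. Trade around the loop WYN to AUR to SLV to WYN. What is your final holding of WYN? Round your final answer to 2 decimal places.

834.56

1000 WYN × 1.7395 = 1739.5 AUR
1739.5 AUR × 0.25394 = 441.72863 SLV
441.72863 SLV × 1.8893 = 834.557900659 WYN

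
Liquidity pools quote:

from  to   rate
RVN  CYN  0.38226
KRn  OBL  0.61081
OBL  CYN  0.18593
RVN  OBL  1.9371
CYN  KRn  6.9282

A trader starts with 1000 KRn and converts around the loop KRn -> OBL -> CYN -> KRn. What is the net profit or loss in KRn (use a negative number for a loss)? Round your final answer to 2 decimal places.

1000 KRn × 0.61081 = 610.81 OBL
610.81 OBL × 0.18593 = 113.5679033 CYN
113.5679033 CYN × 6.9282 = 786.82114764306 KRn
Net change: 786.82114764306 − 1000 = -213.17885235694 KRn

-213.18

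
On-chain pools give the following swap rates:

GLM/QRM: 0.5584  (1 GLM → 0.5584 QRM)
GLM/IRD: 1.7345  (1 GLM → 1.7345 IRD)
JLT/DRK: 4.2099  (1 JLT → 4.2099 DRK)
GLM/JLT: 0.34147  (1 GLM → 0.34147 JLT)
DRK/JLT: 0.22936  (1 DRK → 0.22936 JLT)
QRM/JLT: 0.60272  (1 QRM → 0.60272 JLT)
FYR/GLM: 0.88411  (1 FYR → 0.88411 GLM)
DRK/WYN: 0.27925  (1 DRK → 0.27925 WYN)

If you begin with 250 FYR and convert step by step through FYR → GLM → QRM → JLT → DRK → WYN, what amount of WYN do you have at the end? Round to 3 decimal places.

87.453

250 FYR × 0.88411 = 221.0275 GLM
221.0275 GLM × 0.5584 = 123.421756 QRM
123.421756 QRM × 0.60272 = 74.38876077632 JLT
74.38876077632 JLT × 4.2099 = 313.169243992229568 DRK
313.169243992229568 DRK × 0.27925 = 87.452511384830106864 WYN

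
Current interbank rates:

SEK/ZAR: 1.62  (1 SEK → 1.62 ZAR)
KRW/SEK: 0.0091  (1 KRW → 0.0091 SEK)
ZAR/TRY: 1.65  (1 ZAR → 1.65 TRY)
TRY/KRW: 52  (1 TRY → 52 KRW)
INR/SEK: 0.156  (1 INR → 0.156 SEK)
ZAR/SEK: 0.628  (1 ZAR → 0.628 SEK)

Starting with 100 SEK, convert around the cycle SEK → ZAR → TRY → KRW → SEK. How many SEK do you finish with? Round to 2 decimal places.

100 SEK × 1.62 = 162 ZAR
162 ZAR × 1.65 = 267.3 TRY
267.3 TRY × 52 = 13899.6 KRW
13899.6 KRW × 0.0091 = 126.48636 SEK

126.49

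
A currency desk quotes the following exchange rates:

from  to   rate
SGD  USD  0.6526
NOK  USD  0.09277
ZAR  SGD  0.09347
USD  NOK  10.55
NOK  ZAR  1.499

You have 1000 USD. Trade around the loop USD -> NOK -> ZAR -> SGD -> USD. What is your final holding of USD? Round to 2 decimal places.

964.66

1000 USD × 10.55 = 10550 NOK
10550 NOK × 1.499 = 15814.45 ZAR
15814.45 ZAR × 0.09347 = 1478.1766415 SGD
1478.1766415 SGD × 0.6526 = 964.6580762429 USD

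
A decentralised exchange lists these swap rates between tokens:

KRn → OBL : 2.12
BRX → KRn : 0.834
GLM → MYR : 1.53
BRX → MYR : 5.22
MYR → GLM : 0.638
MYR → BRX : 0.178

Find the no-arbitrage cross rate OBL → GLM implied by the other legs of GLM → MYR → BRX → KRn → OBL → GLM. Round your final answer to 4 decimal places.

Known legs of the cycle: 1.53 × 0.178 × 0.834 × 2.12 = 0.4815189072
For no arbitrage the full-cycle product must be 1, so the missing rate is 1 / 0.4815189072 ≈ 2.076762.

2.0768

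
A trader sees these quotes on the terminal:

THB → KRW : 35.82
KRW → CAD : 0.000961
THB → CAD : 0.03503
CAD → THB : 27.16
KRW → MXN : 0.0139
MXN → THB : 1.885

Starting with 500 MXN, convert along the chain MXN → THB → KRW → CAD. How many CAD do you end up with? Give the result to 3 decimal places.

500 MXN × 1.885 = 942.5 THB
942.5 THB × 35.82 = 33760.35 KRW
33760.35 KRW × 0.000961 = 32.44369635 CAD

32.444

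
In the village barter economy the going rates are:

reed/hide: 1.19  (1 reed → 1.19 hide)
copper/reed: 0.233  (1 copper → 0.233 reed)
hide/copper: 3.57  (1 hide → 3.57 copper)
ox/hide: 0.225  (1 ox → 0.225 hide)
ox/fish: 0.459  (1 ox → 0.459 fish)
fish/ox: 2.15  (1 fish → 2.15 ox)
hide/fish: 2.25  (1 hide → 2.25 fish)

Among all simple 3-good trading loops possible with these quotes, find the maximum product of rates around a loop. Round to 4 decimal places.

hide→fish→ox→hide: 2.25 × 2.15 × 0.225 = 1.08844
hide→copper→reed→hide: 3.57 × 0.233 × 1.19 = 0.98985
Maximum is hide→fish→ox→hide at 1.0884; arbitrage exists.

1.0884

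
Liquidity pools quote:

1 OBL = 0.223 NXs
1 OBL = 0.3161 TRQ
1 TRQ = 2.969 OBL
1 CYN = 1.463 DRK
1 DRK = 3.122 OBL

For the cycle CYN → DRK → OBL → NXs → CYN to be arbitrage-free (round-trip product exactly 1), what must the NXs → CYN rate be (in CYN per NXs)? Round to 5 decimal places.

0.98179

Known legs of the cycle: 1.463 × 3.122 × 0.223 = 1.018549378
For no arbitrage the full-cycle product must be 1, so the missing rate is 1 / 1.018549378 ≈ 0.9817884.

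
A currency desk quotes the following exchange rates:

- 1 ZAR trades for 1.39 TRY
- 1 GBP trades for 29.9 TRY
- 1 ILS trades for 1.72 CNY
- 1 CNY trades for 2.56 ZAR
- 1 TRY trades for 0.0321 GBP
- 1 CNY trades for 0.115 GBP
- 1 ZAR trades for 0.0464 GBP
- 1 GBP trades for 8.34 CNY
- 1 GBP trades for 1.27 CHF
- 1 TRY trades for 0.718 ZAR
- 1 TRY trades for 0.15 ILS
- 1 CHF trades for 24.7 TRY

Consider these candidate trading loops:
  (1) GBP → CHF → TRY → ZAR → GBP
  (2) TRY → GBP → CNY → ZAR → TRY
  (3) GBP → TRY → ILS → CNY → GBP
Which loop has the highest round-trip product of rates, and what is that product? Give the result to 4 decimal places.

(1) 1.27 × 24.7 × 0.718 × 0.0464 = 1.04506
(2) 0.0321 × 8.34 × 2.56 × 1.39 = 0.95263
(3) 29.9 × 0.15 × 1.72 × 0.115 = 0.88713
Highest is cycle (1) at 1.0451 (>1, arbitrage).

1.0451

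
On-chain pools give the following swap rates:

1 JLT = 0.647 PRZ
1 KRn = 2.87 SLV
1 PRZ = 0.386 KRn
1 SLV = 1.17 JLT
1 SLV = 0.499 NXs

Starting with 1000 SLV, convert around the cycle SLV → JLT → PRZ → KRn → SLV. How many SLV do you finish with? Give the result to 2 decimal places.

1000 SLV × 1.17 = 1170 JLT
1170 JLT × 0.647 = 756.99 PRZ
756.99 PRZ × 0.386 = 292.19814 KRn
292.19814 KRn × 2.87 = 838.6086618 SLV

838.61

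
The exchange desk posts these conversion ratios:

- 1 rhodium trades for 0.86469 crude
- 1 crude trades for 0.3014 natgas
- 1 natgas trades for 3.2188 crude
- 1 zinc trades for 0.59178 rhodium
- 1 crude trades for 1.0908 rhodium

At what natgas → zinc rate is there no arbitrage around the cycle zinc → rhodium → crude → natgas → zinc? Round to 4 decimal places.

Known legs of the cycle: 0.59178 × 0.86469 × 0.3014 = 0.15422826320748
For no arbitrage the full-cycle product must be 1, so the missing rate is 1 / 0.15422826320748 ≈ 6.483896.

6.4839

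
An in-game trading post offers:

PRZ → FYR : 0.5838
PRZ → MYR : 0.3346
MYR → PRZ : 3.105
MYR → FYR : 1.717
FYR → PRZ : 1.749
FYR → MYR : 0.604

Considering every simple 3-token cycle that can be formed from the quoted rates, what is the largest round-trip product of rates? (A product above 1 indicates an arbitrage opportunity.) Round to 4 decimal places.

1.0949

FYR→MYR→PRZ→FYR: 0.604 × 3.105 × 0.5838 = 1.09487
FYR→PRZ→MYR→FYR: 1.749 × 0.3346 × 1.717 = 1.00481
Maximum is FYR→MYR→PRZ→FYR at 1.0949; arbitrage exists.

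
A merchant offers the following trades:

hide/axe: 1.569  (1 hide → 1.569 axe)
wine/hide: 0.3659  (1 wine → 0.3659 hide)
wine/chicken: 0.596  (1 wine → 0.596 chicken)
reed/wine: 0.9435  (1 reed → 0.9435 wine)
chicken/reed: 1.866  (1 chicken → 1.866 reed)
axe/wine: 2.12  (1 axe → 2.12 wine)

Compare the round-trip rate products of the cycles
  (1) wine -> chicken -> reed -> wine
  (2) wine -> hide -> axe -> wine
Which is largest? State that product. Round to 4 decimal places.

1.2171

(1) 0.596 × 1.866 × 0.9435 = 1.04930
(2) 0.3659 × 1.569 × 2.12 = 1.21709
Highest is cycle (2) at 1.2171 (>1, arbitrage).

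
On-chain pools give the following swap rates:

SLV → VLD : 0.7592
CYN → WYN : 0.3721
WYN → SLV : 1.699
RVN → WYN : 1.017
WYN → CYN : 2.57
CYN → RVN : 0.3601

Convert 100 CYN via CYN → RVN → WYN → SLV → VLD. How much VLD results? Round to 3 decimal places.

47.238

100 CYN × 0.3601 = 36.01 RVN
36.01 RVN × 1.017 = 36.62217 WYN
36.62217 WYN × 1.699 = 62.22106683 SLV
62.22106683 SLV × 0.7592 = 47.238233937336 VLD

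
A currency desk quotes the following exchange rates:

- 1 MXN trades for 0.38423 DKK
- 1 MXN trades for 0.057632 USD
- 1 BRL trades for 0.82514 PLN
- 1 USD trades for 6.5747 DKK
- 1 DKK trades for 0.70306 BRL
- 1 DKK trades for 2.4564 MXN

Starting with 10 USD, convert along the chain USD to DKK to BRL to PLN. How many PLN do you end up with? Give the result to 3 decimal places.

38.141

10 USD × 6.5747 = 65.747 DKK
65.747 DKK × 0.70306 = 46.22408582 BRL
46.22408582 BRL × 0.82514 = 38.1413421735148 PLN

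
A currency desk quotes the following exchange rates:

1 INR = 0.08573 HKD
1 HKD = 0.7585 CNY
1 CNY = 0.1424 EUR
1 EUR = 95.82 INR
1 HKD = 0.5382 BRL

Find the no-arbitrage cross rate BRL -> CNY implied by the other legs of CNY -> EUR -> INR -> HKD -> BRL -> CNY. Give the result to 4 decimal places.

Known legs of the cycle: 0.1424 × 95.82 × 0.08573 × 0.5382 = 0.629568040016448
For no arbitrage the full-cycle product must be 1, so the missing rate is 1 / 0.629568040016448 ≈ 1.588391.

1.5884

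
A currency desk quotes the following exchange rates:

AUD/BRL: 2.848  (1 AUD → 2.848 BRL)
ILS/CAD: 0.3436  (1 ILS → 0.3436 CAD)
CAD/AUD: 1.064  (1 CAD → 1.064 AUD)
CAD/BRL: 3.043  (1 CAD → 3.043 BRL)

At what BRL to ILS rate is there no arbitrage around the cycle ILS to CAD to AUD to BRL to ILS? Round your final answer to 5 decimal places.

Known legs of the cycle: 0.3436 × 1.064 × 2.848 = 1.0412014592
For no arbitrage the full-cycle product must be 1, so the missing rate is 1 / 1.0412014592 ≈ 0.9604289.

0.96043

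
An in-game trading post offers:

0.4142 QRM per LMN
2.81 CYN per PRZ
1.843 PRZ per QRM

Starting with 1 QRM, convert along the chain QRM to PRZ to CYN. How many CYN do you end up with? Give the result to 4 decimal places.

1 QRM × 1.843 = 1.843 PRZ
1.843 PRZ × 2.81 = 5.17883 CYN

5.1788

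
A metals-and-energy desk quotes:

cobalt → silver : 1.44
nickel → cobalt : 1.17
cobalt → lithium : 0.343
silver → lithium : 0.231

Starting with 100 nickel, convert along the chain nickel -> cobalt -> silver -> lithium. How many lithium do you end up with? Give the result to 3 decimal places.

100 nickel × 1.17 = 117 cobalt
117 cobalt × 1.44 = 168.48 silver
168.48 silver × 0.231 = 38.91888 lithium

38.919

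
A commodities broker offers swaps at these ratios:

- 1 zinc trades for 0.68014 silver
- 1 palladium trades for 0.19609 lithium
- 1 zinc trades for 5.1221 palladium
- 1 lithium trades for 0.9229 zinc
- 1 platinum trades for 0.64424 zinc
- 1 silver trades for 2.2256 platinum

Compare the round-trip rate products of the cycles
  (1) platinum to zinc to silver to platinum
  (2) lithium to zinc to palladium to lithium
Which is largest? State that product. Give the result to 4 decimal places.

(1) 0.64424 × 0.68014 × 2.2256 = 0.97520
(2) 0.9229 × 5.1221 × 0.19609 = 0.92695
Highest is cycle (1) at 0.9752 (≤1, no arbitrage).

0.9752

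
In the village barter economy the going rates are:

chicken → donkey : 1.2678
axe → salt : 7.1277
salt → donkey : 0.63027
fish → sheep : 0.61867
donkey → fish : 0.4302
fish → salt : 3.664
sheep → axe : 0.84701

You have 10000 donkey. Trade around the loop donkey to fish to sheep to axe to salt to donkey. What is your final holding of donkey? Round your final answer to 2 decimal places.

10127.31

10000 donkey × 0.4302 = 4302 fish
4302 fish × 0.61867 = 2661.51834 sheep
2661.51834 sheep × 0.84701 = 2254.3326491634 axe
2254.3326491634 axe × 7.1277 = 16068.20682344196618 salt
16068.20682344196618 salt × 0.63027 = 10127.3087146107680242686 donkey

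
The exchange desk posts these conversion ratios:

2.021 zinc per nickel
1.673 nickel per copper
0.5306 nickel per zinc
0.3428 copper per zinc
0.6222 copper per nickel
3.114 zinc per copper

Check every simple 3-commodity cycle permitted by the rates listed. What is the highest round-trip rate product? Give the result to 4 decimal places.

1.1591

nickel→zinc→copper→nickel: 2.021 × 0.3428 × 1.673 = 1.15905
nickel→copper→zinc→nickel: 0.6222 × 3.114 × 0.5306 = 1.02805
Maximum is nickel→zinc→copper→nickel at 1.1591; arbitrage exists.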